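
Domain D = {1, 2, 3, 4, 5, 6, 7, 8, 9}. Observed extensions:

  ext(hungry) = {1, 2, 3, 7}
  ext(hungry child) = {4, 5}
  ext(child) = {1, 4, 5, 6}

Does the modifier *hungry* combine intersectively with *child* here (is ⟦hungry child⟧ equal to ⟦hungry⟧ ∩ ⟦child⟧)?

⟦hungry⟧ ∩ ⟦child⟧ = {1, 2, 3, 7} ∩ {1, 4, 5, 6} = {1}
Observed ⟦hungry child⟧ = {4, 5}.
These differ, so the modifier is not intersective in this model.

no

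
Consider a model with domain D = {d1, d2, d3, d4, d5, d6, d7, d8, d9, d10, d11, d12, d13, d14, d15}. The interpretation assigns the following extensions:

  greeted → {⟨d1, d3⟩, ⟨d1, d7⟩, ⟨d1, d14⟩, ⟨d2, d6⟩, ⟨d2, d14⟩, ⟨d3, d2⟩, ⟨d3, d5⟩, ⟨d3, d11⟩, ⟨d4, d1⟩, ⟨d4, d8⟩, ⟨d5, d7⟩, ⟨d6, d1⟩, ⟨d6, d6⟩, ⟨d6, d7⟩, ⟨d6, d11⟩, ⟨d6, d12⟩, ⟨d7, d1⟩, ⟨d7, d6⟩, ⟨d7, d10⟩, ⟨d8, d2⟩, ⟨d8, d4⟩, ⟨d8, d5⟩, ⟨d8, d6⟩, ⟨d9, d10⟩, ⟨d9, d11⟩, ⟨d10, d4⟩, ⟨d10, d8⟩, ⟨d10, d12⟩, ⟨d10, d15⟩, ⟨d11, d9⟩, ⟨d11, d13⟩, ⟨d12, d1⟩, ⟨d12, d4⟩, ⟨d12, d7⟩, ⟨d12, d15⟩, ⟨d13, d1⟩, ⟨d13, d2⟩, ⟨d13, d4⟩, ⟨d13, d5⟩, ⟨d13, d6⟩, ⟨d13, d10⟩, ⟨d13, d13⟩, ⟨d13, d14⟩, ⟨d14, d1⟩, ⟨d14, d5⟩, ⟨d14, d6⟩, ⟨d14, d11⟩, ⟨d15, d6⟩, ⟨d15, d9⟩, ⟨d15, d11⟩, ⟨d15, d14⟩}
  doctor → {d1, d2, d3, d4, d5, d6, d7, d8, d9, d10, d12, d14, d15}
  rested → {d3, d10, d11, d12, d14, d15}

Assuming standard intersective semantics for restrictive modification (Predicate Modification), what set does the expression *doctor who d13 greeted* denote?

⟦who d13 greeted⟧ = {x : ⟨d13, x⟩ ∈ ⟦greeted⟧} = {d1, d2, d4, d5, d6, d10, d13, d14}
⟦doctor⟧ = {d1, d2, d3, d4, d5, d6, d7, d8, d9, d10, d12, d14, d15}
… ∩ ⟦who d13 greeted⟧ = {d1, d2, d3, d4, d5, d6, d7, d8, d9, d10, d12, d14, d15} ∩ {d1, d2, d4, d5, d6, d10, d13, d14} = {d1, d2, d4, d5, d6, d10, d14}
So ⟦doctor who d13 greeted⟧ = {d1, d2, d4, d5, d6, d10, d14}.

{d1, d2, d4, d5, d6, d10, d14}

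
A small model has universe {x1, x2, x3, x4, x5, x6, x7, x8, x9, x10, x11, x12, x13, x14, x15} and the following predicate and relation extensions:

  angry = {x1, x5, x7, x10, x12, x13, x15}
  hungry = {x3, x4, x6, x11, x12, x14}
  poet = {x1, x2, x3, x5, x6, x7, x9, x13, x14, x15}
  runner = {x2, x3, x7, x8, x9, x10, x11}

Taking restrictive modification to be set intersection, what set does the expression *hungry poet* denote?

⟦poet⟧ = {x1, x2, x3, x5, x6, x7, x9, x13, x14, x15}
… ∩ ⟦hungry⟧ = {x1, x2, x3, x5, x6, x7, x9, x13, x14, x15} ∩ {x3, x4, x6, x11, x12, x14} = {x3, x6, x14}
So ⟦hungry poet⟧ = {x3, x6, x14}.

{x3, x6, x14}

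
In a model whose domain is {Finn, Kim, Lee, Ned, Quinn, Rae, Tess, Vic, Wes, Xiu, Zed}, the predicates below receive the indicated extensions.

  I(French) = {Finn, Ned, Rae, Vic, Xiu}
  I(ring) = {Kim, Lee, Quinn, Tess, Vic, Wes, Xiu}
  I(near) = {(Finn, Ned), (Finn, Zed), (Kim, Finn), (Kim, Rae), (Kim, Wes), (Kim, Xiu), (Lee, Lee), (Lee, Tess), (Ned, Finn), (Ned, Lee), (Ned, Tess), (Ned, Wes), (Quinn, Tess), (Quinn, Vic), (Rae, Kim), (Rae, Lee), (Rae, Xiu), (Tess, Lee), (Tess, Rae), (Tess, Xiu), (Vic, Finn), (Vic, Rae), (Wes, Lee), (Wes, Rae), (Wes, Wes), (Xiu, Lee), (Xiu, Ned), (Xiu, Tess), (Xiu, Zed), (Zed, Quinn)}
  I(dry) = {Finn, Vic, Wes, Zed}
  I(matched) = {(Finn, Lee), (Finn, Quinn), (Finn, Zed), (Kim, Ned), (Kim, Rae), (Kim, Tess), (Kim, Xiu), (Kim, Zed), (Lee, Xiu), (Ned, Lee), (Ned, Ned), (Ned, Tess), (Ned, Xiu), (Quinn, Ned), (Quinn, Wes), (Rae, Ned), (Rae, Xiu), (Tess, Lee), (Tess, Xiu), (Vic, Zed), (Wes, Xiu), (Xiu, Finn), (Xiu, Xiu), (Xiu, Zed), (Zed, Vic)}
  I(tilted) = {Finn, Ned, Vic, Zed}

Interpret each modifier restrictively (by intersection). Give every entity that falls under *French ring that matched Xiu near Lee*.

{Xiu}

⟦that matched Xiu⟧ = {x : ⟨x, Xiu⟩ ∈ ⟦matched⟧} = {Kim, Lee, Ned, Rae, Tess, Wes, Xiu}
⟦near Lee⟧ = {x : ⟨x, Lee⟩ ∈ ⟦near⟧} = {Lee, Ned, Rae, Tess, Wes, Xiu}
⟦ring⟧ = {Kim, Lee, Quinn, Tess, Vic, Wes, Xiu}
… ∩ ⟦that matched Xiu⟧ = {Kim, Lee, Quinn, Tess, Vic, Wes, Xiu} ∩ {Kim, Lee, Ned, Rae, Tess, Wes, Xiu} = {Kim, Lee, Tess, Wes, Xiu}
… ∩ ⟦near Lee⟧ = {Kim, Lee, Tess, Wes, Xiu} ∩ {Lee, Ned, Rae, Tess, Wes, Xiu} = {Lee, Tess, Wes, Xiu}
… ∩ ⟦French⟧ = {Lee, Tess, Wes, Xiu} ∩ {Finn, Ned, Rae, Vic, Xiu} = {Xiu}
So ⟦French ring that matched Xiu near Lee⟧ = {Xiu}.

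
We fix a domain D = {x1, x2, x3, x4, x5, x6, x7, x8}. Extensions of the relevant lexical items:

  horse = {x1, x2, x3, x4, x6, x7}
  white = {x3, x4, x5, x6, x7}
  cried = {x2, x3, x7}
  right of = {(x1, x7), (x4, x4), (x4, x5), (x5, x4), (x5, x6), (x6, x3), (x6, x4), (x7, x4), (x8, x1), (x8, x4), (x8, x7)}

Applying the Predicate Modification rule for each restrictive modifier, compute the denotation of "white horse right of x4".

⟦right of x4⟧ = {x : ⟨x, x4⟩ ∈ ⟦right of⟧} = {x4, x5, x6, x7, x8}
⟦horse⟧ = {x1, x2, x3, x4, x6, x7}
… ∩ ⟦right of x4⟧ = {x1, x2, x3, x4, x6, x7} ∩ {x4, x5, x6, x7, x8} = {x4, x6, x7}
… ∩ ⟦white⟧ = {x4, x6, x7} ∩ {x3, x4, x5, x6, x7} = {x4, x6, x7}
So ⟦white horse right of x4⟧ = {x4, x6, x7}.

{x4, x6, x7}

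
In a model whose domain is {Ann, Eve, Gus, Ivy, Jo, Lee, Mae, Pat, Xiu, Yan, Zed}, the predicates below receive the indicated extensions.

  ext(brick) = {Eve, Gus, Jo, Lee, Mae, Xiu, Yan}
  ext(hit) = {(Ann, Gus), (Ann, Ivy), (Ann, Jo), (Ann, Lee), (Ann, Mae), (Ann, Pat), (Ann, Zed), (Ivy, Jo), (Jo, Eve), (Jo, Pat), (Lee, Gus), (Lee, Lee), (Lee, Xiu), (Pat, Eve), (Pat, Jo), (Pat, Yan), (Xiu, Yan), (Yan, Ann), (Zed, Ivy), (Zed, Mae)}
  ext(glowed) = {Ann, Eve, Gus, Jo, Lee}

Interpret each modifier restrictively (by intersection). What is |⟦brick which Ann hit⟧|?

4

⟦which Ann hit⟧ = {x : ⟨Ann, x⟩ ∈ ⟦hit⟧} = {Gus, Ivy, Jo, Lee, Mae, Pat, Zed}
⟦brick⟧ = {Eve, Gus, Jo, Lee, Mae, Xiu, Yan}
… ∩ ⟦which Ann hit⟧ = {Eve, Gus, Jo, Lee, Mae, Xiu, Yan} ∩ {Gus, Ivy, Jo, Lee, Mae, Pat, Zed} = {Gus, Jo, Lee, Mae}
⟦brick which Ann hit⟧ = {Gus, Jo, Lee, Mae}, so the cardinality is 4.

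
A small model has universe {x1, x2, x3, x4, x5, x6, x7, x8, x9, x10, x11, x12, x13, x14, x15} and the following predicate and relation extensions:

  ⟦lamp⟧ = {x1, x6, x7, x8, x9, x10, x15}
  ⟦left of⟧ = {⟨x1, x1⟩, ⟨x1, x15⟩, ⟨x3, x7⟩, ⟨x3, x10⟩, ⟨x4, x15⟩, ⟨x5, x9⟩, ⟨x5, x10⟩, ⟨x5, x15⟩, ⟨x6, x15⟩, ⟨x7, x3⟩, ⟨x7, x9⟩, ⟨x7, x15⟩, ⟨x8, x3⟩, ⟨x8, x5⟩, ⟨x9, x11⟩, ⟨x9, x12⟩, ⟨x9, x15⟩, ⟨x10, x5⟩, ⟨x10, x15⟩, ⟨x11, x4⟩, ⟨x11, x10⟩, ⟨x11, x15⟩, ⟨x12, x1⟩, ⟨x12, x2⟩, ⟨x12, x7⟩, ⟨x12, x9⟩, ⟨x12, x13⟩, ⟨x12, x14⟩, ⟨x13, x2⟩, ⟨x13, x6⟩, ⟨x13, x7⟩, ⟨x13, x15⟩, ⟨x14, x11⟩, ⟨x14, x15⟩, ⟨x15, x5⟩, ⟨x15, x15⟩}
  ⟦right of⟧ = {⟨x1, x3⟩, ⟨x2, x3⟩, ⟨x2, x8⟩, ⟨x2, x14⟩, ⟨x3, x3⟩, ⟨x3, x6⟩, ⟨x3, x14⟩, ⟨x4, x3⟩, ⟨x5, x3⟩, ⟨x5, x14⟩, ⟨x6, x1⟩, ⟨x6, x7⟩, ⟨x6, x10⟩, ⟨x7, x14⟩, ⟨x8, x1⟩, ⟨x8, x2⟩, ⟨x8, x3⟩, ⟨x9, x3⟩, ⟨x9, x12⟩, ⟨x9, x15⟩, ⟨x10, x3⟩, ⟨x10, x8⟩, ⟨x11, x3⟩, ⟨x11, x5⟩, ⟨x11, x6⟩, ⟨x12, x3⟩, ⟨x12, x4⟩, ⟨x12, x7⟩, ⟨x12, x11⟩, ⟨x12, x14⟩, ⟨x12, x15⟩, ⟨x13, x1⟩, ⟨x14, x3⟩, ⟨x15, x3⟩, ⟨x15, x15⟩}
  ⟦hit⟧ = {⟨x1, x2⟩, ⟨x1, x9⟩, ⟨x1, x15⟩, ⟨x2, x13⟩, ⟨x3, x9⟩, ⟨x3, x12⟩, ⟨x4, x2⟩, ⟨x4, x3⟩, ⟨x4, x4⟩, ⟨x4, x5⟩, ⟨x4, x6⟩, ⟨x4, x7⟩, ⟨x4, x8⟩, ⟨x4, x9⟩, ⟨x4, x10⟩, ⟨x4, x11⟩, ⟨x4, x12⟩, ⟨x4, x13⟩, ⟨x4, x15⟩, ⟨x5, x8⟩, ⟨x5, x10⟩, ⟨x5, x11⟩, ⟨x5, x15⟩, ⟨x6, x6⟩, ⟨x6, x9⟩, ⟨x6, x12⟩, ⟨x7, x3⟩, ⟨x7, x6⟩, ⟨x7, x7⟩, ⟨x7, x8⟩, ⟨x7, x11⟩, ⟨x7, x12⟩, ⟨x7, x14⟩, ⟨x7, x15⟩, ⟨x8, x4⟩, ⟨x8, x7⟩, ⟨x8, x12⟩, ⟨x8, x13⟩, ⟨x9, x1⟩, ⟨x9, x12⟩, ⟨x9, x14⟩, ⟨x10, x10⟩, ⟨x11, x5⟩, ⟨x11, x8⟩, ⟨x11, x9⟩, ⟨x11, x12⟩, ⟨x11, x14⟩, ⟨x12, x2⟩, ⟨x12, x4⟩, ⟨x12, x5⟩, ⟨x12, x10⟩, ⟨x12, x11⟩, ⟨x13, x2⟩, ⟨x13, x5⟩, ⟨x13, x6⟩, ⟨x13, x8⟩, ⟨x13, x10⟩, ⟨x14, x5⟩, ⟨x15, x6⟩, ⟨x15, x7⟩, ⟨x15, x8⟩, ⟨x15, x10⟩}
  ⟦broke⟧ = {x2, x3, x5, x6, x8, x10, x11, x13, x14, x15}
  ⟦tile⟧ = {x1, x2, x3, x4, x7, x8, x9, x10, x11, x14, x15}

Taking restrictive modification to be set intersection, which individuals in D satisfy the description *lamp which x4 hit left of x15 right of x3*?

{x9, x10, x15}

⟦which x4 hit⟧ = {x : ⟨x4, x⟩ ∈ ⟦hit⟧} = {x2, x3, x4, x5, x6, x7, x8, x9, x10, x11, x12, x13, x15}
⟦left of x15⟧ = {x : ⟨x, x15⟩ ∈ ⟦left of⟧} = {x1, x4, x5, x6, x7, x9, x10, x11, x13, x14, x15}
⟦right of x3⟧ = {x : ⟨x, x3⟩ ∈ ⟦right of⟧} = {x1, x2, x3, x4, x5, x8, x9, x10, x11, x12, x14, x15}
⟦lamp⟧ = {x1, x6, x7, x8, x9, x10, x15}
… ∩ ⟦which x4 hit⟧ = {x1, x6, x7, x8, x9, x10, x15} ∩ {x2, x3, x4, x5, x6, x7, x8, x9, x10, x11, x12, x13, x15} = {x6, x7, x8, x9, x10, x15}
… ∩ ⟦left of x15⟧ = {x6, x7, x8, x9, x10, x15} ∩ {x1, x4, x5, x6, x7, x9, x10, x11, x13, x14, x15} = {x6, x7, x9, x10, x15}
… ∩ ⟦right of x3⟧ = {x6, x7, x9, x10, x15} ∩ {x1, x2, x3, x4, x5, x8, x9, x10, x11, x12, x14, x15} = {x9, x10, x15}
So ⟦lamp which x4 hit left of x15 right of x3⟧ = {x9, x10, x15}.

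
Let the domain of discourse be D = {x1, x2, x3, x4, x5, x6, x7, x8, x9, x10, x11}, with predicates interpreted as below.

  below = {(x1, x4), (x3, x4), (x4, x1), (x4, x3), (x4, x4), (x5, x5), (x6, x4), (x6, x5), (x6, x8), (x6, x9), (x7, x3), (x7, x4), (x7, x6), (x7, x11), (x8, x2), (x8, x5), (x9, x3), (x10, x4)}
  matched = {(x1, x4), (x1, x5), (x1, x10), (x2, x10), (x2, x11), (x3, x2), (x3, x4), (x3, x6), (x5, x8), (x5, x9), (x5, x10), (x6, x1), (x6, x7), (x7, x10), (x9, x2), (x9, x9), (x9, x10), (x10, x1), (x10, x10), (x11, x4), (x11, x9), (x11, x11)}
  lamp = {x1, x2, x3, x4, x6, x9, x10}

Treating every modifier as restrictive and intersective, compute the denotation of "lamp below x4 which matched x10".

{x1, x10}

⟦below x4⟧ = {x : ⟨x, x4⟩ ∈ ⟦below⟧} = {x1, x3, x4, x6, x7, x10}
⟦which matched x10⟧ = {x : ⟨x, x10⟩ ∈ ⟦matched⟧} = {x1, x2, x5, x7, x9, x10}
⟦lamp⟧ = {x1, x2, x3, x4, x6, x9, x10}
… ∩ ⟦below x4⟧ = {x1, x2, x3, x4, x6, x9, x10} ∩ {x1, x3, x4, x6, x7, x10} = {x1, x3, x4, x6, x10}
… ∩ ⟦which matched x10⟧ = {x1, x3, x4, x6, x10} ∩ {x1, x2, x5, x7, x9, x10} = {x1, x10}
So ⟦lamp below x4 which matched x10⟧ = {x1, x10}.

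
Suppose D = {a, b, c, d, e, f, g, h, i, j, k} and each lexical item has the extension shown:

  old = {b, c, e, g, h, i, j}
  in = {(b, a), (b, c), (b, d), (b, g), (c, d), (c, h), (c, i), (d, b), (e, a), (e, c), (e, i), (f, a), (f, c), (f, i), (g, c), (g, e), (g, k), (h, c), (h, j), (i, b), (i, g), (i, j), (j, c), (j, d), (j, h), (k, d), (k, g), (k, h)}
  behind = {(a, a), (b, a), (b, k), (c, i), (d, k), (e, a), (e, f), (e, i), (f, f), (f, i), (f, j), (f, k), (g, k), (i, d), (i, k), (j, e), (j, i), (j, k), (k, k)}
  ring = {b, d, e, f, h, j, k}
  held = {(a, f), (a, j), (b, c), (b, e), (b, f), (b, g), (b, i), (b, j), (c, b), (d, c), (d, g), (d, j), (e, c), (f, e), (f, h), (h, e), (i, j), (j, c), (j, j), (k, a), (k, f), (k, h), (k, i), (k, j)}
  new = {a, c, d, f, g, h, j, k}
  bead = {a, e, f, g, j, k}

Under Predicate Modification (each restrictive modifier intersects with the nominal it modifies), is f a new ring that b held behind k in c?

yes

⟦that b held⟧ = {x : ⟨b, x⟩ ∈ ⟦held⟧} = {c, e, f, g, i, j}
⟦behind k⟧ = {x : ⟨x, k⟩ ∈ ⟦behind⟧} = {b, d, f, g, i, j, k}
⟦in c⟧ = {x : ⟨x, c⟩ ∈ ⟦in⟧} = {b, e, f, g, h, j}
⟦ring⟧ = {b, d, e, f, h, j, k}
… ∩ ⟦that b held⟧ = {b, d, e, f, h, j, k} ∩ {c, e, f, g, i, j} = {e, f, j}
… ∩ ⟦behind k⟧ = {e, f, j} ∩ {b, d, f, g, i, j, k} = {f, j}
… ∩ ⟦in c⟧ = {f, j} ∩ {b, e, f, g, h, j} = {f, j}
… ∩ ⟦new⟧ = {f, j} ∩ {a, c, d, f, g, h, j, k} = {f, j}
⟦new ring that b held behind k in c⟧ = {f, j}; f ∈ this set.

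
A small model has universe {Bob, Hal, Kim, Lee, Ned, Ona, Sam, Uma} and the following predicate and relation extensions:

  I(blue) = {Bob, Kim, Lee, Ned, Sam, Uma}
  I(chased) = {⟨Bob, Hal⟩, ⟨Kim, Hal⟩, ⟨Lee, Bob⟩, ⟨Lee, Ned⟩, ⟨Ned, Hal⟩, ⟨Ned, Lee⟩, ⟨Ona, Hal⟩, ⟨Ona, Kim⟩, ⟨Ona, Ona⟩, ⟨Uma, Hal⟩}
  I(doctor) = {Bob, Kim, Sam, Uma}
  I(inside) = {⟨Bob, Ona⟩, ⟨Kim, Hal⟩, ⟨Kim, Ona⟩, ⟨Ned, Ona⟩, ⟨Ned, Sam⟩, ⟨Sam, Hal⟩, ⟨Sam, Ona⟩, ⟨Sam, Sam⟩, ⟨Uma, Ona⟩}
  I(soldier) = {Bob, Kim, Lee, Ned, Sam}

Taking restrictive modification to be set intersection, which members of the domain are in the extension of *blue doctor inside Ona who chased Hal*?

⟦inside Ona⟧ = {x : ⟨x, Ona⟩ ∈ ⟦inside⟧} = {Bob, Kim, Ned, Sam, Uma}
⟦who chased Hal⟧ = {x : ⟨x, Hal⟩ ∈ ⟦chased⟧} = {Bob, Kim, Ned, Ona, Uma}
⟦doctor⟧ = {Bob, Kim, Sam, Uma}
… ∩ ⟦inside Ona⟧ = {Bob, Kim, Sam, Uma} ∩ {Bob, Kim, Ned, Sam, Uma} = {Bob, Kim, Sam, Uma}
… ∩ ⟦who chased Hal⟧ = {Bob, Kim, Sam, Uma} ∩ {Bob, Kim, Ned, Ona, Uma} = {Bob, Kim, Uma}
… ∩ ⟦blue⟧ = {Bob, Kim, Uma} ∩ {Bob, Kim, Lee, Ned, Sam, Uma} = {Bob, Kim, Uma}
So ⟦blue doctor inside Ona who chased Hal⟧ = {Bob, Kim, Uma}.

{Bob, Kim, Uma}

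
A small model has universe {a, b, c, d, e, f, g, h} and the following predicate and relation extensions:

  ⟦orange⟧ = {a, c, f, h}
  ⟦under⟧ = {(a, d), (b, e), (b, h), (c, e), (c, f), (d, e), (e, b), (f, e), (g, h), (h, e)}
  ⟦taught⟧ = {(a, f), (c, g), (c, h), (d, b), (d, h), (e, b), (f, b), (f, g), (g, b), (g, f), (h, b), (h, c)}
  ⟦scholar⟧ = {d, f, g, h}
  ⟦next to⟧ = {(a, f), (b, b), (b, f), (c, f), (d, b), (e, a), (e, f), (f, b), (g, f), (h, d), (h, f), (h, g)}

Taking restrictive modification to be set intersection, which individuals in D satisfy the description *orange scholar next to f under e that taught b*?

⟦next to f⟧ = {x : ⟨x, f⟩ ∈ ⟦next to⟧} = {a, b, c, e, g, h}
⟦under e⟧ = {x : ⟨x, e⟩ ∈ ⟦under⟧} = {b, c, d, f, h}
⟦that taught b⟧ = {x : ⟨x, b⟩ ∈ ⟦taught⟧} = {d, e, f, g, h}
⟦scholar⟧ = {d, f, g, h}
… ∩ ⟦next to f⟧ = {d, f, g, h} ∩ {a, b, c, e, g, h} = {g, h}
… ∩ ⟦under e⟧ = {g, h} ∩ {b, c, d, f, h} = {h}
… ∩ ⟦that taught b⟧ = {h} ∩ {d, e, f, g, h} = {h}
… ∩ ⟦orange⟧ = {h} ∩ {a, c, f, h} = {h}
So ⟦orange scholar next to f under e that taught b⟧ = {h}.

{h}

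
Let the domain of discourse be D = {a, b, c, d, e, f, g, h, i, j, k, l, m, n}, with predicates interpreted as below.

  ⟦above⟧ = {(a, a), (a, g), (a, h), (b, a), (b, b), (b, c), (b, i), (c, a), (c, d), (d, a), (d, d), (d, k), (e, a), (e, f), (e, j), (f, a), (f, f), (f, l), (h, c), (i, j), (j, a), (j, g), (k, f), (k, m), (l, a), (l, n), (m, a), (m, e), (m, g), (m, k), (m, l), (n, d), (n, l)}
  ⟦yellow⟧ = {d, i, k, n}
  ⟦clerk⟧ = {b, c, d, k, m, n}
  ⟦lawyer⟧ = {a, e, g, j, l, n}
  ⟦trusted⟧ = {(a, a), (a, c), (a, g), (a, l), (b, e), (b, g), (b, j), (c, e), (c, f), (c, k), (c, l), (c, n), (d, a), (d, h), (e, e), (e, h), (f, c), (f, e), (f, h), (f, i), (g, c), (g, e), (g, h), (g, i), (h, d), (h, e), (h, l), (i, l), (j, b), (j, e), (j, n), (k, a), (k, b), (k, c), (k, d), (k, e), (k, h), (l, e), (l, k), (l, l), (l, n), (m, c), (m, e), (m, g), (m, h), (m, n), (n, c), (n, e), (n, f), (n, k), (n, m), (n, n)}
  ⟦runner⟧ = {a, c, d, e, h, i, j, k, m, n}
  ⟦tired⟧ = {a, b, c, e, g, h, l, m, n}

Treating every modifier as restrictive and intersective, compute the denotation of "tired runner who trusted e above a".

{c, e, m}

⟦who trusted e⟧ = {x : ⟨x, e⟩ ∈ ⟦trusted⟧} = {b, c, e, f, g, h, j, k, l, m, n}
⟦above a⟧ = {x : ⟨x, a⟩ ∈ ⟦above⟧} = {a, b, c, d, e, f, j, l, m}
⟦runner⟧ = {a, c, d, e, h, i, j, k, m, n}
… ∩ ⟦who trusted e⟧ = {a, c, d, e, h, i, j, k, m, n} ∩ {b, c, e, f, g, h, j, k, l, m, n} = {c, e, h, j, k, m, n}
… ∩ ⟦above a⟧ = {c, e, h, j, k, m, n} ∩ {a, b, c, d, e, f, j, l, m} = {c, e, j, m}
… ∩ ⟦tired⟧ = {c, e, j, m} ∩ {a, b, c, e, g, h, l, m, n} = {c, e, m}
So ⟦tired runner who trusted e above a⟧ = {c, e, m}.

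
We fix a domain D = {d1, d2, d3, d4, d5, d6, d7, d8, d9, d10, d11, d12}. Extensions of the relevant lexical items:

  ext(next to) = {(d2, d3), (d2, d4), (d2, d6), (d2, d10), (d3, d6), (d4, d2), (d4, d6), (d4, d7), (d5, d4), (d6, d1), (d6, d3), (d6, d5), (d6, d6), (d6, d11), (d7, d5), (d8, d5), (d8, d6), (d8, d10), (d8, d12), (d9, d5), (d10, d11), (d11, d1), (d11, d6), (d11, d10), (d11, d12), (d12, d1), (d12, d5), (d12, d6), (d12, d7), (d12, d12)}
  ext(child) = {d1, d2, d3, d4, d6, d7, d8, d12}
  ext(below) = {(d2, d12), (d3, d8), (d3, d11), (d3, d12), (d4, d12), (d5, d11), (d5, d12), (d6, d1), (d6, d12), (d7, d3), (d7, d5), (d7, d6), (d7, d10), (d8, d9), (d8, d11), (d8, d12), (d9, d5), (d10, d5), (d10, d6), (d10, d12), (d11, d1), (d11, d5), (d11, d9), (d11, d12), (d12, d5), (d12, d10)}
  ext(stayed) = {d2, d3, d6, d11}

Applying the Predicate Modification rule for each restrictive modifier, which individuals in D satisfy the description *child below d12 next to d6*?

{d2, d3, d4, d6, d8}

⟦below d12⟧ = {x : ⟨x, d12⟩ ∈ ⟦below⟧} = {d2, d3, d4, d5, d6, d8, d10, d11}
⟦next to d6⟧ = {x : ⟨x, d6⟩ ∈ ⟦next to⟧} = {d2, d3, d4, d6, d8, d11, d12}
⟦child⟧ = {d1, d2, d3, d4, d6, d7, d8, d12}
… ∩ ⟦below d12⟧ = {d1, d2, d3, d4, d6, d7, d8, d12} ∩ {d2, d3, d4, d5, d6, d8, d10, d11} = {d2, d3, d4, d6, d8}
… ∩ ⟦next to d6⟧ = {d2, d3, d4, d6, d8} ∩ {d2, d3, d4, d6, d8, d11, d12} = {d2, d3, d4, d6, d8}
So ⟦child below d12 next to d6⟧ = {d2, d3, d4, d6, d8}.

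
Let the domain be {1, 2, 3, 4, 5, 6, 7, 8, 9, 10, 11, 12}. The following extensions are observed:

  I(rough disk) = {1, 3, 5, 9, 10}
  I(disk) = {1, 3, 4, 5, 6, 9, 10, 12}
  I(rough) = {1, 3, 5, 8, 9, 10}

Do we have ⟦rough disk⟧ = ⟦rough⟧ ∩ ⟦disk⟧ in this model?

yes

⟦rough⟧ ∩ ⟦disk⟧ = {1, 3, 5, 8, 9, 10} ∩ {1, 3, 4, 5, 6, 9, 10, 12} = {1, 3, 5, 9, 10}
Observed ⟦rough disk⟧ = {1, 3, 5, 9, 10}.
These coincide, so the modifier is intersective here.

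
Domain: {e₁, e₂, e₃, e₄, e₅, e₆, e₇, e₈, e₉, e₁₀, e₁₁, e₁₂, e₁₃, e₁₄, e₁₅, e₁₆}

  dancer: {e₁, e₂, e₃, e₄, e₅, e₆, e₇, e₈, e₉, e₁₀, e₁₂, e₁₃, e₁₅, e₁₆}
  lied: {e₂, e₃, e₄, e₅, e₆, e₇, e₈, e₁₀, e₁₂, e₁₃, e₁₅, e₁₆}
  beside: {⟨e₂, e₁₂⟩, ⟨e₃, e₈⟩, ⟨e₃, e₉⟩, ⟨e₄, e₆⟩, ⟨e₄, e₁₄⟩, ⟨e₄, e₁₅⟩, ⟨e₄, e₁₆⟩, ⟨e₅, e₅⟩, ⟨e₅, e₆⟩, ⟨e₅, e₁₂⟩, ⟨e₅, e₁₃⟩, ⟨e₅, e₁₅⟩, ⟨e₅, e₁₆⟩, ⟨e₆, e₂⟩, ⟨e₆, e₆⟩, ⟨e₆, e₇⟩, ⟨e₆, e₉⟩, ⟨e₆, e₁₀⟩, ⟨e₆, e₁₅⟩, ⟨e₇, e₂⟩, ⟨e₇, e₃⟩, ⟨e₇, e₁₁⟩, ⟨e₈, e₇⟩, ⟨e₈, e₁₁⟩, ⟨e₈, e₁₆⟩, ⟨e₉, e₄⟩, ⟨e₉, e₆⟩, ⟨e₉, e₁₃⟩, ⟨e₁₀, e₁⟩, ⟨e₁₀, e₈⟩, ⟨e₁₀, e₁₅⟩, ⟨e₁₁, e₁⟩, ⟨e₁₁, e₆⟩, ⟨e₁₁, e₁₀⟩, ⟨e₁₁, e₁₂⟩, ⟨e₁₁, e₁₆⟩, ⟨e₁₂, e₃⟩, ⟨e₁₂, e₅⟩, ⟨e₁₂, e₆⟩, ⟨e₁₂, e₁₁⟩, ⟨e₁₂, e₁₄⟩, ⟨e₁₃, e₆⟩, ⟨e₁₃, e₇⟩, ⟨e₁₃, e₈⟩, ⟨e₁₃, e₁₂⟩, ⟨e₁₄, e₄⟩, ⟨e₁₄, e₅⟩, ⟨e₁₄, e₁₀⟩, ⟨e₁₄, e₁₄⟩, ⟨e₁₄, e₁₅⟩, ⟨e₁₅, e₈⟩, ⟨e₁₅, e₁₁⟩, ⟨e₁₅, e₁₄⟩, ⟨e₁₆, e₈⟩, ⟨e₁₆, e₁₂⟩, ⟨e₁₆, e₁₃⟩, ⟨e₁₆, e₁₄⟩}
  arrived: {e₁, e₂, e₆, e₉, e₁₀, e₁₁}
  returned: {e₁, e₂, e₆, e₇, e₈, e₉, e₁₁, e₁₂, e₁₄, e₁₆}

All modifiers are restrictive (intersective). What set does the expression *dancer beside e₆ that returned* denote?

⟦beside e₆⟧ = {x : ⟨x, e₆⟩ ∈ ⟦beside⟧} = {e₄, e₅, e₆, e₉, e₁₁, e₁₂, e₁₃}
⟦that returned⟧ = ⟦returned⟧ = {e₁, e₂, e₆, e₇, e₈, e₉, e₁₁, e₁₂, e₁₄, e₁₆}
⟦dancer⟧ = {e₁, e₂, e₃, e₄, e₅, e₆, e₇, e₈, e₉, e₁₀, e₁₂, e₁₃, e₁₅, e₁₆}
… ∩ ⟦beside e₆⟧ = {e₁, e₂, e₃, e₄, e₅, e₆, e₇, e₈, e₉, e₁₀, e₁₂, e₁₃, e₁₅, e₁₆} ∩ {e₄, e₅, e₆, e₉, e₁₁, e₁₂, e₁₃} = {e₄, e₅, e₆, e₉, e₁₂, e₁₃}
… ∩ ⟦that returned⟧ = {e₄, e₅, e₆, e₉, e₁₂, e₁₃} ∩ {e₁, e₂, e₆, e₇, e₈, e₉, e₁₁, e₁₂, e₁₄, e₁₆} = {e₆, e₉, e₁₂}
So ⟦dancer beside e₆ that returned⟧ = {e₆, e₉, e₁₂}.

{e₆, e₉, e₁₂}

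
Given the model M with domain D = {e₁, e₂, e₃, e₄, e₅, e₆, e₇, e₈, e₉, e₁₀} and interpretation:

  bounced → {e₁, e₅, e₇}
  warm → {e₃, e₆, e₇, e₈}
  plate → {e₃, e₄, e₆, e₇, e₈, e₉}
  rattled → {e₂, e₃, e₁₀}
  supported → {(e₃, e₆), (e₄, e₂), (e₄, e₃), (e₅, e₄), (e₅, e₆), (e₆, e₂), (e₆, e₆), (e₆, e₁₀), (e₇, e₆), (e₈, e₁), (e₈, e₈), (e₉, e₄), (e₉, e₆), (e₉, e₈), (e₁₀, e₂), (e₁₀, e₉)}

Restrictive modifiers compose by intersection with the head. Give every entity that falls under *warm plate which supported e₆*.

{e₃, e₆, e₇}

⟦which supported e₆⟧ = {x : ⟨x, e₆⟩ ∈ ⟦supported⟧} = {e₃, e₅, e₆, e₇, e₉}
⟦plate⟧ = {e₃, e₄, e₆, e₇, e₈, e₉}
… ∩ ⟦which supported e₆⟧ = {e₃, e₄, e₆, e₇, e₈, e₉} ∩ {e₃, e₅, e₆, e₇, e₉} = {e₃, e₆, e₇, e₉}
… ∩ ⟦warm⟧ = {e₃, e₆, e₇, e₉} ∩ {e₃, e₆, e₇, e₈} = {e₃, e₆, e₇}
So ⟦warm plate which supported e₆⟧ = {e₃, e₆, e₇}.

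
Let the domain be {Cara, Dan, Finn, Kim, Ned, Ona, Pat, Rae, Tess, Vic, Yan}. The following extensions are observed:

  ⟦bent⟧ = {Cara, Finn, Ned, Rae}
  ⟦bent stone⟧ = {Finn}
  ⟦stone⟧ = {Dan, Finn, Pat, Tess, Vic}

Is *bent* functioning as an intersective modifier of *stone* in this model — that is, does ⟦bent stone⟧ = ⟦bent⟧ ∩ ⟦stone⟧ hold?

yes

⟦bent⟧ ∩ ⟦stone⟧ = {Cara, Finn, Ned, Rae} ∩ {Dan, Finn, Pat, Tess, Vic} = {Finn}
Observed ⟦bent stone⟧ = {Finn}.
These coincide, so the modifier is intersective here.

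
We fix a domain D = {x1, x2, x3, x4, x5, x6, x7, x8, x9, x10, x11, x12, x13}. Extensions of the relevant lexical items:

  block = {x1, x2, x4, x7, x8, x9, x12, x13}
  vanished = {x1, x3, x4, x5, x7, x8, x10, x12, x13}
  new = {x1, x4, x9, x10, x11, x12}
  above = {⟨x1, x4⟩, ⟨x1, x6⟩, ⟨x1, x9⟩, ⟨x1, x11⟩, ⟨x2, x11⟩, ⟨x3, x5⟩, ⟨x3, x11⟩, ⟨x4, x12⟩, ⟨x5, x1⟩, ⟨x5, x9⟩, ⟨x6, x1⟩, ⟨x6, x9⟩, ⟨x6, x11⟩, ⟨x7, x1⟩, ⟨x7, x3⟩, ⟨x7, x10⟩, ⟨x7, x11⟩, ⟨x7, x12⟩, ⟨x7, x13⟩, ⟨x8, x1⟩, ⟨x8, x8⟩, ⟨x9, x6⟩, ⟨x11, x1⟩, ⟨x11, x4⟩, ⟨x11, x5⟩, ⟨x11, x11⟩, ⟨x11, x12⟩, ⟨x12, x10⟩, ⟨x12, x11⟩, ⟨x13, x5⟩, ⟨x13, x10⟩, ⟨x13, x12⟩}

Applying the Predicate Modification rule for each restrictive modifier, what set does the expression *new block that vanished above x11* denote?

{x1, x12}

⟦that vanished⟧ = ⟦vanished⟧ = {x1, x3, x4, x5, x7, x8, x10, x12, x13}
⟦above x11⟧ = {x : ⟨x, x11⟩ ∈ ⟦above⟧} = {x1, x2, x3, x6, x7, x11, x12}
⟦block⟧ = {x1, x2, x4, x7, x8, x9, x12, x13}
… ∩ ⟦that vanished⟧ = {x1, x2, x4, x7, x8, x9, x12, x13} ∩ {x1, x3, x4, x5, x7, x8, x10, x12, x13} = {x1, x4, x7, x8, x12, x13}
… ∩ ⟦above x11⟧ = {x1, x4, x7, x8, x12, x13} ∩ {x1, x2, x3, x6, x7, x11, x12} = {x1, x7, x12}
… ∩ ⟦new⟧ = {x1, x7, x12} ∩ {x1, x4, x9, x10, x11, x12} = {x1, x12}
So ⟦new block that vanished above x11⟧ = {x1, x12}.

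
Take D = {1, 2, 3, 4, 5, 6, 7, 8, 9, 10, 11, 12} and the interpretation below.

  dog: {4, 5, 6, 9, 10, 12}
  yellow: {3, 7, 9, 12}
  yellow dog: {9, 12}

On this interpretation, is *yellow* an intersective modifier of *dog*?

yes

⟦yellow⟧ ∩ ⟦dog⟧ = {3, 7, 9, 12} ∩ {4, 5, 6, 9, 10, 12} = {9, 12}
Observed ⟦yellow dog⟧ = {9, 12}.
These coincide, so the modifier is intersective here.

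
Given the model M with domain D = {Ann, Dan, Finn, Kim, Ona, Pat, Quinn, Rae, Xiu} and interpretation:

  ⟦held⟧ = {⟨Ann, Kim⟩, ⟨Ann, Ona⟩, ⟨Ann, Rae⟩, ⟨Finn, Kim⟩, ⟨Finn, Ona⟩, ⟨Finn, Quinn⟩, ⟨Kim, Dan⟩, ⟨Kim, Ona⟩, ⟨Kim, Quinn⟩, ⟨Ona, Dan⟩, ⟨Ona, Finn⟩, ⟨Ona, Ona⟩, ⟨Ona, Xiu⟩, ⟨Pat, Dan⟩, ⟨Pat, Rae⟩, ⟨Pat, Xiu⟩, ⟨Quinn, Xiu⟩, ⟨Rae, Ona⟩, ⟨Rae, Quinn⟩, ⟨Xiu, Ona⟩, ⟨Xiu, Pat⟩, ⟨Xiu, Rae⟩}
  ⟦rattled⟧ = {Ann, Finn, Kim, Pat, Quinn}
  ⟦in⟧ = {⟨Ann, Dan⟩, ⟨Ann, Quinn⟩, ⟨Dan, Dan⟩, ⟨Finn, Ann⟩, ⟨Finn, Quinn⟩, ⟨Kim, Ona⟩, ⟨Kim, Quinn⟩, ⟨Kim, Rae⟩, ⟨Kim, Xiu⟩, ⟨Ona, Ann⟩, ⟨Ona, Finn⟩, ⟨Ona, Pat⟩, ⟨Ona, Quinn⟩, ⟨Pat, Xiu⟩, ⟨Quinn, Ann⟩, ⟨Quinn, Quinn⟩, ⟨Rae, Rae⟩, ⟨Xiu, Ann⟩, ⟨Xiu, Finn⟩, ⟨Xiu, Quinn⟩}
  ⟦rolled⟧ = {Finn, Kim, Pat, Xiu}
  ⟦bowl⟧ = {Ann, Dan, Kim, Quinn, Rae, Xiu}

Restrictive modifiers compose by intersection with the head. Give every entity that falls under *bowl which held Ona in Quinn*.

⟦which held Ona⟧ = {x : ⟨x, Ona⟩ ∈ ⟦held⟧} = {Ann, Finn, Kim, Ona, Rae, Xiu}
⟦in Quinn⟧ = {x : ⟨x, Quinn⟩ ∈ ⟦in⟧} = {Ann, Finn, Kim, Ona, Quinn, Xiu}
⟦bowl⟧ = {Ann, Dan, Kim, Quinn, Rae, Xiu}
… ∩ ⟦which held Ona⟧ = {Ann, Dan, Kim, Quinn, Rae, Xiu} ∩ {Ann, Finn, Kim, Ona, Rae, Xiu} = {Ann, Kim, Rae, Xiu}
… ∩ ⟦in Quinn⟧ = {Ann, Kim, Rae, Xiu} ∩ {Ann, Finn, Kim, Ona, Quinn, Xiu} = {Ann, Kim, Xiu}
So ⟦bowl which held Ona in Quinn⟧ = {Ann, Kim, Xiu}.

{Ann, Kim, Xiu}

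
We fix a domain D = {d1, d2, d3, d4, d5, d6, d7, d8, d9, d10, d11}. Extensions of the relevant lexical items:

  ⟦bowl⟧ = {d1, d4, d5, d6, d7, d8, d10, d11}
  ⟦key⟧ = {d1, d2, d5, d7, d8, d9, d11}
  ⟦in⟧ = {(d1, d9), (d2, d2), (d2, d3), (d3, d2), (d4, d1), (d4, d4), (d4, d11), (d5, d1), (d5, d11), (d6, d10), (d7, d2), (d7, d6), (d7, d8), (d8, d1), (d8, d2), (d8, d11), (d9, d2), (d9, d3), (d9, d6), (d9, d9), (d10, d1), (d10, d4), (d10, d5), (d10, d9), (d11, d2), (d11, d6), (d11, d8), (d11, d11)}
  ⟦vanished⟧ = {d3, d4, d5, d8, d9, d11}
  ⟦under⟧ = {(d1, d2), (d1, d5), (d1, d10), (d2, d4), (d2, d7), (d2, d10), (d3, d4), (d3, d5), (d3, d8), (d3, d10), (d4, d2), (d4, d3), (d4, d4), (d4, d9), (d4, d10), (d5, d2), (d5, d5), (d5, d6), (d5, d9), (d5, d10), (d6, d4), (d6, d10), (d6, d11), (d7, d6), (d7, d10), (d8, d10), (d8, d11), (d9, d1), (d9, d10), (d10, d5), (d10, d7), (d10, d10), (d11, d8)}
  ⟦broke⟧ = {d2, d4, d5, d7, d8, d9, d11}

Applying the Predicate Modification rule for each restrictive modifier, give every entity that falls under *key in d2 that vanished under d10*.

{d8, d9}

⟦in d2⟧ = {x : ⟨x, d2⟩ ∈ ⟦in⟧} = {d2, d3, d7, d8, d9, d11}
⟦that vanished⟧ = ⟦vanished⟧ = {d3, d4, d5, d8, d9, d11}
⟦under d10⟧ = {x : ⟨x, d10⟩ ∈ ⟦under⟧} = {d1, d2, d3, d4, d5, d6, d7, d8, d9, d10}
⟦key⟧ = {d1, d2, d5, d7, d8, d9, d11}
… ∩ ⟦in d2⟧ = {d1, d2, d5, d7, d8, d9, d11} ∩ {d2, d3, d7, d8, d9, d11} = {d2, d7, d8, d9, d11}
… ∩ ⟦that vanished⟧ = {d2, d7, d8, d9, d11} ∩ {d3, d4, d5, d8, d9, d11} = {d8, d9, d11}
… ∩ ⟦under d10⟧ = {d8, d9, d11} ∩ {d1, d2, d3, d4, d5, d6, d7, d8, d9, d10} = {d8, d9}
So ⟦key in d2 that vanished under d10⟧ = {d8, d9}.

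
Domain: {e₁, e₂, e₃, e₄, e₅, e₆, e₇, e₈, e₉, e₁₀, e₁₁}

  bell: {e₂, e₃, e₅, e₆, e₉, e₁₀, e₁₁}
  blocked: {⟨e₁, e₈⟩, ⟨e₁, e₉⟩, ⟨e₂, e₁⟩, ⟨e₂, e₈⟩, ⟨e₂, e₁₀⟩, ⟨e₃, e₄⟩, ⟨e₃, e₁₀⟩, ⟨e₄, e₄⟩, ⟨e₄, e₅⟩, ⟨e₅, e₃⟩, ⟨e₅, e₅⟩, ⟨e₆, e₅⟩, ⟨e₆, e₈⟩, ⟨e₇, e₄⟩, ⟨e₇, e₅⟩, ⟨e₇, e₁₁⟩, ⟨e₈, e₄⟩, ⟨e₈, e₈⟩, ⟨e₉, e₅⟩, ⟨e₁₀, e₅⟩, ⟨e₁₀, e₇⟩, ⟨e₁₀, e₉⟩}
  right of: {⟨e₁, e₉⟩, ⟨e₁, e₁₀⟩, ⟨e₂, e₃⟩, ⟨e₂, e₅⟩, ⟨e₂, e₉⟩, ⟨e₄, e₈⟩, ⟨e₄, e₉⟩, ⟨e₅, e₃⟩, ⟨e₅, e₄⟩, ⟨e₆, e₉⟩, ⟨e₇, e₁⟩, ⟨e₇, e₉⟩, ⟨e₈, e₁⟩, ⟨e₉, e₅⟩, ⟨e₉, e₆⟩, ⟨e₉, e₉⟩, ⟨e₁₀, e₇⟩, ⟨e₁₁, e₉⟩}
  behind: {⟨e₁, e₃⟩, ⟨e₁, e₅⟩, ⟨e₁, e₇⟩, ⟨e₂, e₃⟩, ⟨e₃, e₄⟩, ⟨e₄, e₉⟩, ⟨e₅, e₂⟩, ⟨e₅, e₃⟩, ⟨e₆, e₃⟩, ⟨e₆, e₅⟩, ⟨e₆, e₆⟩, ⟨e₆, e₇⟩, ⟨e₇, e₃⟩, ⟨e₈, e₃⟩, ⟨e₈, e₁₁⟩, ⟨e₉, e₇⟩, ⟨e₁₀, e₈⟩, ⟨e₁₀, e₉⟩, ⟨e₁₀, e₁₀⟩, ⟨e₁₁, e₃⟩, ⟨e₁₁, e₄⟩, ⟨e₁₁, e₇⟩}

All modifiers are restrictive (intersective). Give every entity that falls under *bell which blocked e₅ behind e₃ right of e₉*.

{e₆}

⟦which blocked e₅⟧ = {x : ⟨x, e₅⟩ ∈ ⟦blocked⟧} = {e₄, e₅, e₆, e₇, e₉, e₁₀}
⟦behind e₃⟧ = {x : ⟨x, e₃⟩ ∈ ⟦behind⟧} = {e₁, e₂, e₅, e₆, e₇, e₈, e₁₁}
⟦right of e₉⟧ = {x : ⟨x, e₉⟩ ∈ ⟦right of⟧} = {e₁, e₂, e₄, e₆, e₇, e₉, e₁₁}
⟦bell⟧ = {e₂, e₃, e₅, e₆, e₉, e₁₀, e₁₁}
… ∩ ⟦which blocked e₅⟧ = {e₂, e₃, e₅, e₆, e₉, e₁₀, e₁₁} ∩ {e₄, e₅, e₆, e₇, e₉, e₁₀} = {e₅, e₆, e₉, e₁₀}
… ∩ ⟦behind e₃⟧ = {e₅, e₆, e₉, e₁₀} ∩ {e₁, e₂, e₅, e₆, e₇, e₈, e₁₁} = {e₅, e₆}
… ∩ ⟦right of e₉⟧ = {e₅, e₆} ∩ {e₁, e₂, e₄, e₆, e₇, e₉, e₁₁} = {e₆}
So ⟦bell which blocked e₅ behind e₃ right of e₉⟧ = {e₆}.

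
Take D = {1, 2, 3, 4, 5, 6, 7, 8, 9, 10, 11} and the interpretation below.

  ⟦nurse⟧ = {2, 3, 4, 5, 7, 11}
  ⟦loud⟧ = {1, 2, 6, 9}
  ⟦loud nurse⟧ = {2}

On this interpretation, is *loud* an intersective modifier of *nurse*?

yes

⟦loud⟧ ∩ ⟦nurse⟧ = {1, 2, 6, 9} ∩ {2, 3, 4, 5, 7, 11} = {2}
Observed ⟦loud nurse⟧ = {2}.
These coincide, so the modifier is intersective here.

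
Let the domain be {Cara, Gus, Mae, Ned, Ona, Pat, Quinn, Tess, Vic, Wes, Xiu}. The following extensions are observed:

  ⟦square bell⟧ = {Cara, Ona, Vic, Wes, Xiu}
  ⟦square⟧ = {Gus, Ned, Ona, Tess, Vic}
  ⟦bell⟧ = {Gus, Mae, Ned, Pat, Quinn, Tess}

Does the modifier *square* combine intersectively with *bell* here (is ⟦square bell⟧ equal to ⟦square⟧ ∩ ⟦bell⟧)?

⟦square⟧ ∩ ⟦bell⟧ = {Gus, Ned, Ona, Tess, Vic} ∩ {Gus, Mae, Ned, Pat, Quinn, Tess} = {Gus, Ned, Tess}
Observed ⟦square bell⟧ = {Cara, Ona, Vic, Wes, Xiu}.
These differ, so the modifier is not intersective in this model.

no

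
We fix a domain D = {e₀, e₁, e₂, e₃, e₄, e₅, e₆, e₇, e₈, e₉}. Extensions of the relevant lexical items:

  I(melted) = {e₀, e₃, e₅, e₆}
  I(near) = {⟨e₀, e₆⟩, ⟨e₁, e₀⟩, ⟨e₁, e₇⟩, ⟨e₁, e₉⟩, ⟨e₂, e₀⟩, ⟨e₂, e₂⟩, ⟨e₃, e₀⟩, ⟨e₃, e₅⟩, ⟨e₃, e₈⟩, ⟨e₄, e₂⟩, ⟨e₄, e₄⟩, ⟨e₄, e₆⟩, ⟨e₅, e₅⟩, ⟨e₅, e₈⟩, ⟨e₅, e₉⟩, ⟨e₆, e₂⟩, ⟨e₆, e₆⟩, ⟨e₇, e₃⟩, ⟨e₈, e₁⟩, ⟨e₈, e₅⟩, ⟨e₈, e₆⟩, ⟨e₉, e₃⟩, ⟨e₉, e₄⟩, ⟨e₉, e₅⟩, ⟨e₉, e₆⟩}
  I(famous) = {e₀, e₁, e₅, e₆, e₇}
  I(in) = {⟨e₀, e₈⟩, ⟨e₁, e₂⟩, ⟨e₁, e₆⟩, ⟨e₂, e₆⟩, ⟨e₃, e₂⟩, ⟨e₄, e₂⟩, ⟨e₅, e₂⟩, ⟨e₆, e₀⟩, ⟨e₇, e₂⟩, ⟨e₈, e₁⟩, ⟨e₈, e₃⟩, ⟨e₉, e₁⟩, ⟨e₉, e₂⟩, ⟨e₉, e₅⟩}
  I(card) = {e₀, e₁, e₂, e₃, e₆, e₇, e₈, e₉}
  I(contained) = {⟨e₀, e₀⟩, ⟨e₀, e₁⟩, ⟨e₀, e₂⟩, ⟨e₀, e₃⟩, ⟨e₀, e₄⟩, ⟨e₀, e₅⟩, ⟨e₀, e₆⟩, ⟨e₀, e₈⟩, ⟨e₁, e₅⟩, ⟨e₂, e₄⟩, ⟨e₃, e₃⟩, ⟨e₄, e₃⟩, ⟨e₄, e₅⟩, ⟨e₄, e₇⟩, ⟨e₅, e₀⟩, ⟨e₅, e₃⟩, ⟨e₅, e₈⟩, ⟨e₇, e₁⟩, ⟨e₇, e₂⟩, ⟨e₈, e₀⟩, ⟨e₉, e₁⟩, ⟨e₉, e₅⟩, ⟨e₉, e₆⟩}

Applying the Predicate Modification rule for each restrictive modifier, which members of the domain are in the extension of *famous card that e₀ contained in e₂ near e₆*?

{ }

⟦that e₀ contained⟧ = {x : ⟨e₀, x⟩ ∈ ⟦contained⟧} = {e₀, e₁, e₂, e₃, e₄, e₅, e₆, e₈}
⟦in e₂⟧ = {x : ⟨x, e₂⟩ ∈ ⟦in⟧} = {e₁, e₃, e₄, e₅, e₇, e₉}
⟦near e₆⟧ = {x : ⟨x, e₆⟩ ∈ ⟦near⟧} = {e₀, e₄, e₆, e₈, e₉}
⟦card⟧ = {e₀, e₁, e₂, e₃, e₆, e₇, e₈, e₉}
… ∩ ⟦that e₀ contained⟧ = {e₀, e₁, e₂, e₃, e₆, e₇, e₈, e₉} ∩ {e₀, e₁, e₂, e₃, e₄, e₅, e₆, e₈} = {e₀, e₁, e₂, e₃, e₆, e₈}
… ∩ ⟦in e₂⟧ = {e₀, e₁, e₂, e₃, e₆, e₈} ∩ {e₁, e₃, e₄, e₅, e₇, e₉} = {e₁, e₃}
… ∩ ⟦near e₆⟧ = {e₁, e₃} ∩ {e₀, e₄, e₆, e₈, e₉} = ∅
… ∩ ⟦famous⟧ = ∅ ∩ {e₀, e₁, e₅, e₆, e₇} = ∅
So ⟦famous card that e₀ contained in e₂ near e₆⟧ = { }.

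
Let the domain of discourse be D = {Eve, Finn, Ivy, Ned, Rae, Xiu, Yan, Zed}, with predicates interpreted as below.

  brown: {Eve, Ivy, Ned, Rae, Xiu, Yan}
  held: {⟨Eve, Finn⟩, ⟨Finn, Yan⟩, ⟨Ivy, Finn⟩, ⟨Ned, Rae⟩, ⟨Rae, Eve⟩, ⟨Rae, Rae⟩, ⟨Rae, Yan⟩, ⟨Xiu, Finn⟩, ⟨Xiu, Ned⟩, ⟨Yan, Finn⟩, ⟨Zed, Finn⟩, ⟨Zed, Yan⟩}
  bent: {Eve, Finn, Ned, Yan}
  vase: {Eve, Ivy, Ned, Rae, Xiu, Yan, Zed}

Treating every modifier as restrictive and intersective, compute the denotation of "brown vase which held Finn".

{Eve, Ivy, Xiu, Yan}

⟦which held Finn⟧ = {x : ⟨x, Finn⟩ ∈ ⟦held⟧} = {Eve, Ivy, Xiu, Yan, Zed}
⟦vase⟧ = {Eve, Ivy, Ned, Rae, Xiu, Yan, Zed}
… ∩ ⟦which held Finn⟧ = {Eve, Ivy, Ned, Rae, Xiu, Yan, Zed} ∩ {Eve, Ivy, Xiu, Yan, Zed} = {Eve, Ivy, Xiu, Yan, Zed}
… ∩ ⟦brown⟧ = {Eve, Ivy, Xiu, Yan, Zed} ∩ {Eve, Ivy, Ned, Rae, Xiu, Yan} = {Eve, Ivy, Xiu, Yan}
So ⟦brown vase which held Finn⟧ = {Eve, Ivy, Xiu, Yan}.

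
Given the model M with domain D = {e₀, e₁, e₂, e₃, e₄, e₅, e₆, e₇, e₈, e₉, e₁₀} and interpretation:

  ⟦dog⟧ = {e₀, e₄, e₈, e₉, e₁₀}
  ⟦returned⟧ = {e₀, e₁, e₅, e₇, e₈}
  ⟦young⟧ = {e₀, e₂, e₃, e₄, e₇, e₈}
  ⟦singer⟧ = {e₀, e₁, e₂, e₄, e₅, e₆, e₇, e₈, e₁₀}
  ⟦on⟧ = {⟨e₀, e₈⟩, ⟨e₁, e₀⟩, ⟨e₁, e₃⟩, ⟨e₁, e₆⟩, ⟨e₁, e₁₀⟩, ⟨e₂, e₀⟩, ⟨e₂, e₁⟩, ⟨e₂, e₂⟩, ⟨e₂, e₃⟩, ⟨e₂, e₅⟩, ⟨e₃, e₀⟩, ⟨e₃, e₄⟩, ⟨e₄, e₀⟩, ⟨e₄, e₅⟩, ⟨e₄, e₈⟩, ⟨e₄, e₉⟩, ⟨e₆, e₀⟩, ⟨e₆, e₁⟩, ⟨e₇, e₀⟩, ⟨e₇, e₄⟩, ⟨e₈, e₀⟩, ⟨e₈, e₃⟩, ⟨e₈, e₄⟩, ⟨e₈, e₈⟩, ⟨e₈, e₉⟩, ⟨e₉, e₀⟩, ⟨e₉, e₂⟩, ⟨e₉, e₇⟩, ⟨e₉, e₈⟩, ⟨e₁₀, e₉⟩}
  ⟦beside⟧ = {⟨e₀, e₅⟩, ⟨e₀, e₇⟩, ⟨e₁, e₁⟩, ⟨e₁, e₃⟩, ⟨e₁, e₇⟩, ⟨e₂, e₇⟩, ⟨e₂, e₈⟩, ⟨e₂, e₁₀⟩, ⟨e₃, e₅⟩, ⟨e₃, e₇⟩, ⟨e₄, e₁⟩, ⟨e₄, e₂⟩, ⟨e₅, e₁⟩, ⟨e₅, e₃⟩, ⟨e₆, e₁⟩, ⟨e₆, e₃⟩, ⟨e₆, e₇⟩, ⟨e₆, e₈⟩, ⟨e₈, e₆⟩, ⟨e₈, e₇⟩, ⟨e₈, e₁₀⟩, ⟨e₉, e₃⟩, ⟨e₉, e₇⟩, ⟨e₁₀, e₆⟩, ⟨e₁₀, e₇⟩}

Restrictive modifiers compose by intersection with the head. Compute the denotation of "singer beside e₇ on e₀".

⟦beside e₇⟧ = {x : ⟨x, e₇⟩ ∈ ⟦beside⟧} = {e₀, e₁, e₂, e₃, e₆, e₈, e₉, e₁₀}
⟦on e₀⟧ = {x : ⟨x, e₀⟩ ∈ ⟦on⟧} = {e₁, e₂, e₃, e₄, e₆, e₇, e₈, e₉}
⟦singer⟧ = {e₀, e₁, e₂, e₄, e₅, e₆, e₇, e₈, e₁₀}
… ∩ ⟦beside e₇⟧ = {e₀, e₁, e₂, e₄, e₅, e₆, e₇, e₈, e₁₀} ∩ {e₀, e₁, e₂, e₃, e₆, e₈, e₉, e₁₀} = {e₀, e₁, e₂, e₆, e₈, e₁₀}
… ∩ ⟦on e₀⟧ = {e₀, e₁, e₂, e₆, e₈, e₁₀} ∩ {e₁, e₂, e₃, e₄, e₆, e₇, e₈, e₉} = {e₁, e₂, e₆, e₈}
So ⟦singer beside e₇ on e₀⟧ = {e₁, e₂, e₆, e₈}.

{e₁, e₂, e₆, e₈}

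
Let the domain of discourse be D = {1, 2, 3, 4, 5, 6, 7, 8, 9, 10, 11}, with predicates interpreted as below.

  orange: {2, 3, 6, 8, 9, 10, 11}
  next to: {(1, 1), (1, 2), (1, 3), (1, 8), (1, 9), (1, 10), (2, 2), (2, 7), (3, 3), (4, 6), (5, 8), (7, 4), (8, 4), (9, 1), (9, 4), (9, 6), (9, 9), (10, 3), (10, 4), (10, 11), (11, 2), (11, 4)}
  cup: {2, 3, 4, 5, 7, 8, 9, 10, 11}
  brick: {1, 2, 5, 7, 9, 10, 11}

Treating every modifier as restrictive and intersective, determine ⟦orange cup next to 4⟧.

{8, 9, 10, 11}

⟦next to 4⟧ = {x : ⟨x, 4⟩ ∈ ⟦next to⟧} = {7, 8, 9, 10, 11}
⟦cup⟧ = {2, 3, 4, 5, 7, 8, 9, 10, 11}
… ∩ ⟦next to 4⟧ = {2, 3, 4, 5, 7, 8, 9, 10, 11} ∩ {7, 8, 9, 10, 11} = {7, 8, 9, 10, 11}
… ∩ ⟦orange⟧ = {7, 8, 9, 10, 11} ∩ {2, 3, 6, 8, 9, 10, 11} = {8, 9, 10, 11}
So ⟦orange cup next to 4⟧ = {8, 9, 10, 11}.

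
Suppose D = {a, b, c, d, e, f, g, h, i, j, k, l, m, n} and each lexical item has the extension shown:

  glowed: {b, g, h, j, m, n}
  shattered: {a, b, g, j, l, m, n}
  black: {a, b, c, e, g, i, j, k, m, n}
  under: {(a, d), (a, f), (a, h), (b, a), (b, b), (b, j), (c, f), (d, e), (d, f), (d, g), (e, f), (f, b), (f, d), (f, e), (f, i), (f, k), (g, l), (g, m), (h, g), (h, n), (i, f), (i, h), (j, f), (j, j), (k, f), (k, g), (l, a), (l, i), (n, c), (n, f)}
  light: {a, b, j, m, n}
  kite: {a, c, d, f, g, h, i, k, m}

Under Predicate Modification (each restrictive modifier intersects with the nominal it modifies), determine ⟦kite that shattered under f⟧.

{a}

⟦that shattered⟧ = ⟦shattered⟧ = {a, b, g, j, l, m, n}
⟦under f⟧ = {x : ⟨x, f⟩ ∈ ⟦under⟧} = {a, c, d, e, i, j, k, n}
⟦kite⟧ = {a, c, d, f, g, h, i, k, m}
… ∩ ⟦that shattered⟧ = {a, c, d, f, g, h, i, k, m} ∩ {a, b, g, j, l, m, n} = {a, g, m}
… ∩ ⟦under f⟧ = {a, g, m} ∩ {a, c, d, e, i, j, k, n} = {a}
So ⟦kite that shattered under f⟧ = {a}.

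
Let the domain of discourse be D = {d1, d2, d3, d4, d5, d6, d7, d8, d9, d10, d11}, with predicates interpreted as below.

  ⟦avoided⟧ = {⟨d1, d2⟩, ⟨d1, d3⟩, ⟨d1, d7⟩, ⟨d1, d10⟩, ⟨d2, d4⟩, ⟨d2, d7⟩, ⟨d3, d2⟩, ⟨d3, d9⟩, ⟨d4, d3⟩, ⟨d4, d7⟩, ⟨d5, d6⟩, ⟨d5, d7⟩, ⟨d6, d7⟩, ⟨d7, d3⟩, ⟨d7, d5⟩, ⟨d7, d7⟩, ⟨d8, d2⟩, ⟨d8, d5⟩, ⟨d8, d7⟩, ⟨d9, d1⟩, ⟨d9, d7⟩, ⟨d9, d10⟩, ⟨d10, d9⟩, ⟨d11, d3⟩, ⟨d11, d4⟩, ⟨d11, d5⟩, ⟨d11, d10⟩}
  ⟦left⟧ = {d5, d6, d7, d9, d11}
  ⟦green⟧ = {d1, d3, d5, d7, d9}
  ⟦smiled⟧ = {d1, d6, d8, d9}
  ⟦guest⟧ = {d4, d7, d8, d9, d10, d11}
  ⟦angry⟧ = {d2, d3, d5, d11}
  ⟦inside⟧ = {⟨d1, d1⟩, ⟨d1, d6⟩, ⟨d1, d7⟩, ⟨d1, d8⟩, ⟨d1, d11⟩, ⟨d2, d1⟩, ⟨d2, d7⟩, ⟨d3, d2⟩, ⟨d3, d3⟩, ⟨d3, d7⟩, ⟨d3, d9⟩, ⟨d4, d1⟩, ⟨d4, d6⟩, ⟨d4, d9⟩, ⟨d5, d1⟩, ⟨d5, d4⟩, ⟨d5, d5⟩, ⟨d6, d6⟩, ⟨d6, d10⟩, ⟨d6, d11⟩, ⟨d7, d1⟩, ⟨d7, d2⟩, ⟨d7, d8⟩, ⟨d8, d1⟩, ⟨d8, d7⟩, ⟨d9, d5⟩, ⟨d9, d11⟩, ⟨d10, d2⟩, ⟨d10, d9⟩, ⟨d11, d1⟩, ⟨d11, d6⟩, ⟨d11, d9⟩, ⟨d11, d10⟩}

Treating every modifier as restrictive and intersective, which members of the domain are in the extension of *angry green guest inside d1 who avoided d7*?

{}

⟦inside d1⟧ = {x : ⟨x, d1⟩ ∈ ⟦inside⟧} = {d1, d2, d4, d5, d7, d8, d11}
⟦who avoided d7⟧ = {x : ⟨x, d7⟩ ∈ ⟦avoided⟧} = {d1, d2, d4, d5, d6, d7, d8, d9}
⟦guest⟧ = {d4, d7, d8, d9, d10, d11}
… ∩ ⟦inside d1⟧ = {d4, d7, d8, d9, d10, d11} ∩ {d1, d2, d4, d5, d7, d8, d11} = {d4, d7, d8, d11}
… ∩ ⟦who avoided d7⟧ = {d4, d7, d8, d11} ∩ {d1, d2, d4, d5, d6, d7, d8, d9} = {d4, d7, d8}
… ∩ ⟦angry⟧ = {d4, d7, d8} ∩ {d2, d3, d5, d11} = ∅
… ∩ ⟦green⟧ = ∅ ∩ {d1, d3, d5, d7, d9} = ∅
So ⟦angry green guest inside d1 who avoided d7⟧ = {}.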